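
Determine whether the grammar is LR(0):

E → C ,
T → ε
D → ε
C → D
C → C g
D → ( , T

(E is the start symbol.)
A grammar is LR(0) if no state in the canonical LR(0) collection has:
  - both a shift item (dot before a terminal) and a complete item (shift-reduce conflict), or
  - two or more complete items (reduce-reduce conflict; the accept item [E' → E .] counts as a complete item here).

Augment with E' → E and build the canonical LR(0) collection (I0 = CLOSURE({[E' → . E]}), then GOTO on every symbol after a dot until no new states appear). It has 9 states:
  I0: { [C → . C g], [C → . D], [D → . ( , T], [D → .], [E → . C ,], [E' → . E] }  — shift, reduce
  I1: { [D → ( . , T] }  — shift
  I2: { [C → C . g], [E → C . ,] }  — shift
  I3: { [C → D .] }  — reduce
  I4: { [E' → E .] }  — accept
  I5: { [E → C , .] }  — reduce
  I6: { [C → C g .] }  — reduce
  I7: { [D → ( , . T], [T → .] }  — reduce
  I8: { [D → ( , T .] }  — reduce

Conflict in state I0:
  Shift-reduce conflict between [D → .] and [D → . ( , T]
So the grammar is NOT LR(0).

Answer: No. Shift-reduce conflict between [D → .] and [D → . ( , T]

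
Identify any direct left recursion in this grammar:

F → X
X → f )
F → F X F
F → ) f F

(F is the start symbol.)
Direct left recursion occurs when N → N α for some non-terminal N (the right-hand side begins with the left-hand side itself).

F → X: starts with X
X → f ): starts with f
F → F X F: LEFT RECURSIVE (starts with F)
F → ) f F: starts with ')'

The grammar has direct left recursion on: F.

Answer: Yes, F is left-recursive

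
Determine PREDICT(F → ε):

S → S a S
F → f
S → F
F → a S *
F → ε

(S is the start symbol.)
PREDICT(F → ε) = (FIRST(RHS) \ {ε}) ∪ (FOLLOW(F) if ε ∈ FIRST(RHS), i.e. RHS ⇒* ε)
The right-hand side is ε (FIRST(ε) = { ε }), so the predict set is FOLLOW(F) = { $, '*', 'a' }
PREDICT(F → ε) = { $, '*', 'a' }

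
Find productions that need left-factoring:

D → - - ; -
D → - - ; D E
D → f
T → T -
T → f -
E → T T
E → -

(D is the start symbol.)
Left-factoring is needed when two productions for the same non-terminal
share a common prefix on the right-hand side.

Productions for D:
  D → - - ; -
  D → - - ; D E
  D → f
Productions for T:
  T → T -
  T → f -
Productions for E:
  E → T T
  E → -

Found common prefix '- - ;' in productions for D

Answer: Yes, D has productions with common prefix '- - ;'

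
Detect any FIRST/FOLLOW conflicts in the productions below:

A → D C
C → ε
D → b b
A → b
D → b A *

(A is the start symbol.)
No FIRST/FOLLOW conflicts.

A FIRST/FOLLOW conflict occurs when a non-terminal N has a nullable alternative N → β (β ⇒* ε) and another alternative N → α with FIRST(α) ∩ FOLLOW(N) ≠ ∅: on such a lookahead the parser cannot decide between expanding α and letting N vanish via β.

Nullable non-terminals: C.
C has a nullable alternative but only one production, so nothing to check.

A, D have no nullable alternative, so no FIRST/FOLLOW check is needed there.

No FIRST/FOLLOW conflicts found.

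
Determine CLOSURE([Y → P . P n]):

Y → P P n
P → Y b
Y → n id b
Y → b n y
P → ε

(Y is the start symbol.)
{ [P → . Y b], [P → .], [Y → . P P n], [Y → . b n y], [Y → . n id b], [Y → P . P n] }

To compute CLOSURE, for each item [A → α.Bβ] where B is a non-terminal, add [B → .γ] for all productions B → γ; repeat for the newly added items until nothing changes.

Start with: [Y → P . P n]
  [Y → P . P n] has the dot before P: add [P → . Y b], [P → .]
  [P → . Y b] has the dot before Y: add [Y → . P P n], [Y → . n id b], [Y → . b n y]
No further items can be added.

CLOSURE = { [P → . Y b], [P → .], [Y → . P P n], [Y → . b n y], [Y → . n id b], [Y → P . P n] }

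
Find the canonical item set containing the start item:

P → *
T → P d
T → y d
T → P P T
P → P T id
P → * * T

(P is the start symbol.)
First, augment the grammar with P' → P
I₀ = CLOSURE({ [P' → . P] }):
  [P' → . P] has the dot before P: add [P → . *], [P → . P T id], [P → . * * T]
No further items can be added.

I₀ = { [P → . * * T], [P → . *], [P → . P T id], [P' → . P] }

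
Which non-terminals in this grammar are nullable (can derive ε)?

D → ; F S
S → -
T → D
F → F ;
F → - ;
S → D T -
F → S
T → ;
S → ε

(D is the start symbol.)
A non-terminal is nullable if it can derive ε (the empty string): either it has an ε-production, or it has a production whose right-hand side consists entirely of nullable non-terminals.

ε-productions: S → ε
So S is immediately nullable.
F → S: every symbol on the right is nullable, so F is nullable too.
No further non-terminal can be added: every production for the remaining non-terminals contains a terminal or a non-nullable non-terminal.
Nullable = { 'F', 'S' }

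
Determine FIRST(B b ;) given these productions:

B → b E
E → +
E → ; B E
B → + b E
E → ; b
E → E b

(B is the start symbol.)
{ '+', 'b' }

FIRST sets of the non-terminals involved (from the grammar, by fixed-point iteration):
  FIRST(B) = { '+', 'b' }

To compute FIRST(B b ;), process the symbols left to right:
Symbol B is a non-terminal. Add FIRST(B) \ {ε} = { '+', 'b' }
B is not nullable (ε ∉ FIRST(B)), so stop here.
FIRST(B b ;) = { '+', 'b' }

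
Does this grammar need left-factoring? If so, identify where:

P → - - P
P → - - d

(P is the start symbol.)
Yes, P has productions with common prefix '- -'

Left-factoring is needed when two productions for the same non-terminal
share a common prefix on the right-hand side.

Productions for P:
  P → - - P
  P → - - d

Found common prefix '- -' in productions for P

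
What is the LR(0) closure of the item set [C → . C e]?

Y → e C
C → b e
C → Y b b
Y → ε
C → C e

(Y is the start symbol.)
To compute CLOSURE, for each item [A → α.Bβ] where B is a non-terminal, add [B → .γ] for all productions B → γ; repeat for the newly added items until nothing changes.

Start with: [C → . C e]
  [C → . C e] has the dot before C: add [C → . b e], [C → . Y b b]
  [C → . Y b b] has the dot before Y: add [Y → . e C], [Y → .]
No further items can be added.

CLOSURE = { [C → . C e], [C → . Y b b], [C → . b e], [Y → . e C], [Y → .] }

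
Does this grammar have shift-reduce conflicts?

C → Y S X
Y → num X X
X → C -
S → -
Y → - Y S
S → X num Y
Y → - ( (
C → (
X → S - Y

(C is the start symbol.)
Augment with C' → C and build the canonical LR(0) collection (I0 = CLOSURE({[C' → . C]}), then GOTO on every symbol after a dot until no new states appear). It has 27 states:
  I0: { [C → . (], [C → . Y S X], [C' → . C], [Y → . - ( (], [Y → . - Y S], [Y → . num X X] }  — shift
  I1: { [C → ( .] }  — reduce
  I2: { [Y → - . ( (], [Y → - . Y S], [Y → . - ( (], [Y → . - Y S], [Y → . num X X] }  — shift
  I3: { [C' → C .] }  — accept
  I4: { [C → . (], [C → . Y S X], [C → Y . S X], [S → . -], [S → . X num Y], [X → . C -], [X → . S - Y], [Y → . - ( (], [Y → . - Y S], [Y → . num X X] }  — shift
  I5: { [C → . (], [C → . Y S X], [S → . -], [S → . X num Y], [X → . C -], [X → . S - Y], [Y → . - ( (], [Y → . - Y S], [Y → . num X X], [Y → num . X X] }  — shift
  I6: { [S → - .], [Y → - . ( (], [Y → - . Y S], [Y → . - ( (], [Y → . - Y S], [Y → . num X X] }  — shift, reduce
  I7: { [X → C . -] }  — shift
  I8: { [X → S . - Y] }  — shift
  I9: { [C → . (], [C → . Y S X], [S → . -], [S → . X num Y], [S → X . num Y], [X → . C -], [X → . S - Y], [Y → . - ( (], [Y → . - Y S], [Y → . num X X], [Y → num X . X] }  — shift
  I10: { [S → X . num Y], [Y → num X X .] }  — shift, reduce
  I11: { [C → . (], [C → . Y S X], [S → . -], [S → . X num Y], [S → X num . Y], [X → . C -], [X → . S - Y], [Y → . - ( (], [Y → . - Y S], [Y → . num X X], [Y → num . X X] }  — shift
  I12: { [C → . (], [C → . Y S X], [C → Y . S X], [S → . -], [S → . X num Y], [S → X num Y .], [X → . C -], [X → . S - Y], [Y → . - ( (], [Y → . - Y S], [Y → . num X X] }  — shift, reduce
  I13: { [C → . (], [C → . Y S X], [C → Y S . X], [S → . -], [S → . X num Y], [X → . C -], [X → . S - Y], [X → S . - Y], [Y → . - ( (], [Y → . - Y S], [Y → . num X X] }  — shift
  I14: { [S → X . num Y] }  — shift
  I15: { [S → X num . Y], [Y → . - ( (], [Y → . - Y S], [Y → . num X X] }  — shift
  I16: { [S → X num Y .] }  — reduce
  I17: { [S → - .], [X → S - . Y], [Y → - . ( (], [Y → - . Y S], [Y → . - ( (], [Y → . - Y S], [Y → . num X X] }  — shift, reduce
  I18: { [C → Y S X .], [S → X . num Y] }  — shift, reduce
  I19: { [Y → - ( . (] }  — shift
  I20: { [C → . (], [C → . Y S X], [S → . -], [S → . X num Y], [X → . C -], [X → . S - Y], [X → S - Y .], [Y → - Y . S], [Y → . - ( (], [Y → . - Y S], [Y → . num X X] }  — shift, reduce
  I21: { [X → S . - Y], [Y → - Y S .] }  — shift, reduce
  I22: { [X → S - . Y], [Y → . - ( (], [Y → . - Y S], [Y → . num X X] }  — shift
  I23: { [X → S - Y .] }  — reduce
  I24: { [Y → - ( ( .] }  — reduce
  I25: { [X → C - .] }  — reduce
  I26: { [C → . (], [C → . Y S X], [S → . -], [S → . X num Y], [X → . C -], [X → . S - Y], [Y → - Y . S], [Y → . - ( (], [Y → . - Y S], [Y → . num X X] }  — shift

I6 contains reduce item [S → - .] and shift items [Y → . - ( (], [Y → - . ( (], [Y → . - Y S], [Y → . num X X] — shift-reduce conflict.
I10 contains reduce item [Y → num X X .] and shift item [S → X . num Y] — shift-reduce conflict.
I12 contains reduce item [S → X num Y .] and shift items [C → . (], [S → . -], [Y → . - ( (], [Y → . - Y S], [Y → . num X X] — shift-reduce conflict.
I17 contains reduce item [S → - .] and shift items [Y → . - ( (], [Y → - . ( (], [Y → . - Y S], [Y → . num X X] — shift-reduce conflict.
I18 contains reduce item [C → Y S X .] and shift item [S → X . num Y] — shift-reduce conflict.
I20 contains reduce item [X → S - Y .] and shift items [C → . (], [S → . -], [Y → . - ( (], [Y → . - Y S], [Y → . num X X] — shift-reduce conflict.
I21 contains reduce item [Y → - Y S .] and shift item [X → S . - Y] — shift-reduce conflict.

Answer: Yes — I6: [S → - .] vs [Y → . - ( (]; I10: [Y → num X X .] vs [S → X . num Y]; I12: [S → X num Y .] vs [C → . (]; I17: [S → - .] vs [Y → . - ( (]; I18: [C → Y S X .] vs [S → X . num Y]; I20: [X → S - Y .] vs [C → . (]; I21: [Y → - Y S .] vs [X → S . - Y]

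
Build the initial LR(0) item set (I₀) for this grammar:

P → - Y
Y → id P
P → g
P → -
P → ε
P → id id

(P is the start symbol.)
{ [P → . - Y], [P → . -], [P → . g], [P → . id id], [P → .], [P' → . P] }

First, augment the grammar with P' → P
I₀ = CLOSURE({ [P' → . P] }):
  [P' → . P] has the dot before P: add [P → . - Y], [P → . g], [P → . -], [P → .], [P → . id id]
No further items can be added.

I₀ = { [P → . - Y], [P → . -], [P → . g], [P → . id id], [P → .], [P' → . P] }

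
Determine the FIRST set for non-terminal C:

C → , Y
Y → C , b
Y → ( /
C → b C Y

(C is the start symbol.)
{ ',', 'b' }

To compute FIRST(C), examine every production with C on the left-hand side, reading each right-hand side left to right until a non-nullable symbol is reached.

From C → , Y:
  - ',' is a terminal: add ',' and stop
From C → b C Y:
  - b is a terminal: add 'b' and stop

Collecting: FIRST(C) = { ',', 'b' }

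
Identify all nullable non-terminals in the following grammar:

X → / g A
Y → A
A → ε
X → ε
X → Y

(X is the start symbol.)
A non-terminal is nullable if it can derive ε (the empty string): either it has an ε-production, or it has a production whose right-hand side consists entirely of nullable non-terminals.

ε-productions: A → ε, X → ε
So A, X are immediately nullable.
Y → A: every symbol on the right is nullable, so Y is nullable too.
Every non-terminal is now nullable.
Nullable = { 'A', 'X', 'Y' }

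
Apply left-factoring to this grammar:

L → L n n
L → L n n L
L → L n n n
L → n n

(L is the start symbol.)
Left-factoring transforms A → αβ₁ | αβ₂ into A → αA' and A' → β₁ | β₂
(α is the longest common prefix among the alternatives). Repeat until
no nonterminal has two alternatives with a common prefix.

Round 1: L has alternatives sharing prefix 'L n n'. Introduce L': L → L n n L'
  Add: L' → ε
  Add: L' → L
  Add: L' → n

No remaining common prefixes — done.

Resulting grammar:
L → L n n L'
L' → ε
L' → L
L' → n
L → n n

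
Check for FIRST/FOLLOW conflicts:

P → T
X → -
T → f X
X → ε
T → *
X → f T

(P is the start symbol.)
No FIRST/FOLLOW conflicts.

A FIRST/FOLLOW conflict occurs when a non-terminal N has a nullable alternative N → β (β ⇒* ε) and another alternative N → α with FIRST(α) ∩ FOLLOW(N) ≠ ∅: on such a lookahead the parser cannot decide between expanding α and letting N vanish via β.

Nullable non-terminals: X.

X: nullable alternative(s) X → ε; FOLLOW(X) = { $ }
  X → -: FIRST \ {ε} = { '-' } — disjoint from FOLLOW(X)
  X → ε: FIRST \ {ε} = { } — this is the only nullable alternative, skip
  X → f T: FIRST \ {ε} = { 'f' } — disjoint from FOLLOW(X)

P, T have no nullable alternative, so no FIRST/FOLLOW check is needed there.

No FIRST/FOLLOW conflicts found.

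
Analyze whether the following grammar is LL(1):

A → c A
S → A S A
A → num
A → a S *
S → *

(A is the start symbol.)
Yes, the grammar is LL(1).

A grammar is LL(1) if for each non-terminal N with multiple productions, the predict sets of those productions are pairwise disjoint, where PREDICT(N → α) = (FIRST(α) \ {ε}) ∪ (FOLLOW(N) if α ⇒* ε).

Relevant sets:
  FIRST(A) = { 'a', 'c', 'num' }

For A:
  PREDICT(A → c A) = { 'c' }
  PREDICT(A → num) = { 'num' }
  PREDICT(A → a S '*') = { 'a' }
For S:
  PREDICT(S → A S A) = { 'a', 'c', 'num' }
  PREDICT(S → '*') = { '*' }

All predict sets are disjoint. The grammar IS LL(1).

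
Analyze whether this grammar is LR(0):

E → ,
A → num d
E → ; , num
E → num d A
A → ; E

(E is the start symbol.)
Augment with E' → E and build the canonical LR(0) collection (I0 = CLOSURE({[E' → . E]}), then GOTO on every symbol after a dot until no new states appear). It has 13 states:
  I0: { [E → . ,], [E → . ; , num], [E → . num d A], [E' → . E] }  — shift
  I1: { [E → , .] }  — reduce
  I2: { [E → ; . , num] }  — shift
  I3: { [E' → E .] }  — accept
  I4: { [E → num . d A] }  — shift
  I5: { [A → . ; E], [A → . num d], [E → num d . A] }  — shift
  I6: { [A → ; . E], [E → . ,], [E → . ; , num], [E → . num d A] }  — shift
  I7: { [E → num d A .] }  — reduce
  I8: { [A → num . d] }  — shift
  I9: { [A → num d .] }  — reduce
  I10: { [A → ; E .] }  — reduce
  I11: { [E → ; , . num] }  — shift
  I12: { [E → ; , num .] }  — reduce

Every state is either a pure shift/goto state or contains exactly one complete item and nothing to shift — no conflicts. The grammar is LR(0).

Answer: Yes, the grammar is LR(0)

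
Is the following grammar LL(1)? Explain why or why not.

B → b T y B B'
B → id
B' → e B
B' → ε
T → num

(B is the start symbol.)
A grammar is LL(1) if for each non-terminal N with multiple productions, the predict sets of those productions are pairwise disjoint, where PREDICT(N → α) = (FIRST(α) \ {ε}) ∪ (FOLLOW(N) if α ⇒* ε).

Relevant sets:
  FOLLOW(B') = { $, 'e' }

For B:
  PREDICT(B → b T y B B') = { 'b' }
  PREDICT(B → id) = { 'id' }
For B':
  PREDICT(B' → e B) = { 'e' }
  PREDICT(B' → ε) = { $, 'e' }
T has a single production, so nothing to check there.

Conflict found: Predict set conflict for B': { 'e' }
The grammar is NOT LL(1).

Answer: No. Predict set conflict for B': { 'e' }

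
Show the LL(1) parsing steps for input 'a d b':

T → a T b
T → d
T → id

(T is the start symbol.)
LL(1) parsing maintains a stack (initially the start symbol over $) and the input. At each step: if the stack top is a terminal, match it against the current input token; if it is a non-terminal N, replace it with the RHS of M[N, lookahead] (the unique production whose predict set contains the lookahead).

Stack is shown with the top on the left.

Stack    Input    Action
------------------------
T $      a d b $  output T → a T b
a T b $  a d b $  match 'a'
T b $    d b $    output T → d
d b $    d b $    match 'd'
b $      b $      match 'b'
$        $        accept

The string is accepted.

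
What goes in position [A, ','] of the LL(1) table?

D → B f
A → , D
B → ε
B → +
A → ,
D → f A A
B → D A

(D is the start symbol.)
To find M[A, ','], we find productions for A where ',' is in the predict set (PREDICT(N → α) = (FIRST(α) \ {ε}) ∪ (FOLLOW(N) if α ⇒* ε)).

A → , D: PREDICT = { ',' }
  ',' is in predict set, so this production goes in M[A, ',']
A → ,: PREDICT = { ',' }
  ',' is in predict set, so this production goes in M[A, ',']

M[A, ','] = A → , D, A → ,  (a multiply-defined cell — the grammar is not LL(1))

Answer: A → , D, A → ,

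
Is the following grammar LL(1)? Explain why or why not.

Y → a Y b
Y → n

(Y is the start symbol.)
Yes, the grammar is LL(1).

A grammar is LL(1) if for each non-terminal N with multiple productions, the predict sets of those productions are pairwise disjoint, where PREDICT(N → α) = (FIRST(α) \ {ε}) ∪ (FOLLOW(N) if α ⇒* ε).

For Y:
  PREDICT(Y → a Y b) = { 'a' }
  PREDICT(Y → n) = { 'n' }

All predict sets are disjoint. The grammar IS LL(1).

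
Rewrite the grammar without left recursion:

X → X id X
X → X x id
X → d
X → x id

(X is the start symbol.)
X → d X'
X → x id X'
X' → id X X'
X' → x id X'
X' → ε

X is directly left-recursive. The standard transformation for
  A → A α₁ | ... | A α_m | β₁ | ... | β_n
is
  A  → β₁ A' | ... | β_n A'
  A' → α₁ A' | ... | α_m A' | ε

X → d becomes X → d X'
X → x id becomes X → x id X'
X → X id X becomes X' → id X X'
X → X x id becomes X' → x id X'
Add X' → ε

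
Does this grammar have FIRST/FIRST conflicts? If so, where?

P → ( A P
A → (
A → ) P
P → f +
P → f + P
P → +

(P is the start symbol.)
A FIRST/FIRST conflict occurs when two productions N → α and N → β for the same non-terminal have FIRST(α) ∩ FIRST(β) ≠ ∅ (with ε ∈ FIRST of a nullable right-hand side, so two nullable alternatives also conflict).

Productions for P:
  P → ( A P: FIRST = { '(' }
  P → f +: FIRST = { 'f' }
  P → f + P: FIRST = { 'f' }
  P → +: FIRST = { '+' }
Productions for A:
  A → (: FIRST = { '(' }
  A → ) P: FIRST = { ')' }

Conflict for P: P → f + and P → f + P
  Overlap: { 'f' }

Answer: Yes. P → f '+' / P → f '+' P on { 'f' }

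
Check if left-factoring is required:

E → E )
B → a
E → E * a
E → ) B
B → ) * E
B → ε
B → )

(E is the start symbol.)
Yes, E has productions with common prefix 'E'; B has productions with common prefix ')'

Left-factoring is needed when two productions for the same non-terminal
share a common prefix on the right-hand side.

Productions for E:
  E → E )
  E → E * a
  E → ) B
Productions for B:
  B → a
  B → ) * E
  B → ε
  B → )

Found common prefix 'E' in productions for E
Found common prefix ')' in productions for B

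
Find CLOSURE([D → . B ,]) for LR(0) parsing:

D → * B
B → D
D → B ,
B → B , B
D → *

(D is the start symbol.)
{ [B → . B , B], [B → . D], [D → . * B], [D → . *], [D → . B ,] }

To compute CLOSURE, for each item [A → α.Bβ] where B is a non-terminal, add [B → .γ] for all productions B → γ; repeat for the newly added items until nothing changes.

Start with: [D → . B ,]
  [D → . B ,] has the dot before B: add [B → . D], [B → . B , B]
  [B → . D] has the dot before D: add [D → . * B], [D → . *]
No further items can be added.

CLOSURE = { [B → . B , B], [B → . D], [D → . * B], [D → . *], [D → . B ,] }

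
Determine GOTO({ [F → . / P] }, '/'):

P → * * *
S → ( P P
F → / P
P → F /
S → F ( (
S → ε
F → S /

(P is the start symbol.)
GOTO(I, '/') = CLOSURE({ [A → αX.β] : [A → α.Xβ] ∈ I, X = '/' })

Items with dot before '/', with the dot advanced:
  [F → . / P] → [F → / . P]
Closure of the advanced items:
  [F → / . P] has the dot before P: add [P → . * * *], [P → . F /]
  [P → . F /] has the dot before F: add [F → . / P], [F → . S /]
  [F → . S /] has the dot before S: add [S → . ( P P], [S → . F ( (], [S → .]

GOTO = { [F → . / P], [F → . S /], [F → / . P], [P → . * * *], [P → . F /], [S → . ( P P], [S → . F ( (], [S → .] }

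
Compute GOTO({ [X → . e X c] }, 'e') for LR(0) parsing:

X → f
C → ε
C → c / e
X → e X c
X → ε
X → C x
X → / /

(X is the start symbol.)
{ [C → . c / e], [C → .], [X → . / /], [X → . C x], [X → . e X c], [X → . f], [X → .], [X → e . X c] }

GOTO(I, 'e') = CLOSURE({ [A → αX.β] : [A → α.Xβ] ∈ I, X = 'e' })

Items with dot before 'e', with the dot advanced:
  [X → . e X c] → [X → e . X c]
Closure of the advanced items:
  [X → e . X c] has the dot before X: add [X → . f], [X → . e X c], [X → .], [X → . C x], [X → . / /]
  [X → . C x] has the dot before C: add [C → .], [C → . c / e]

GOTO = { [C → . c / e], [C → .], [X → . / /], [X → . C x], [X → . e X c], [X → . f], [X → .], [X → e . X c] }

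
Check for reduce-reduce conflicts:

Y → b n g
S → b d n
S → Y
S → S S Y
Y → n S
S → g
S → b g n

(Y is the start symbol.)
A reduce-reduce conflict occurs when an LR(0) state has two complete items [A → α .] and [B → β .] — both call for a reduction, and with no lookahead the parser cannot choose between them.

Augment with Y' → Y and build the canonical LR(0) collection (I0 = CLOSURE({[Y' → . Y]}), then GOTO on every symbol after a dot until no new states appear). It has 16 states:
  I0: { [Y → . b n g], [Y → . n S], [Y' → . Y] }  — shift
  I1: { [Y' → Y .] }  — accept
  I2: { [Y → b . n g] }  — shift
  I3: { [S → . S S Y], [S → . Y], [S → . b d n], [S → . b g n], [S → . g], [Y → . b n g], [Y → . n S], [Y → n . S] }  — shift
  I4: { [S → . S S Y], [S → . Y], [S → . b d n], [S → . b g n], [S → . g], [S → S . S Y], [Y → . b n g], [Y → . n S], [Y → n S .] }  — shift, reduce
  I5: { [S → Y .] }  — reduce
  I6: { [S → b . d n], [S → b . g n], [Y → b . n g] }  — shift
  I7: { [S → g .] }  — reduce
  I8: { [S → b d . n] }  — shift
  I9: { [S → b g . n] }  — shift
  I10: { [Y → b n . g] }  — shift
  I11: { [Y → b n g .] }  — reduce
  I12: { [S → b g n .] }  — reduce
  I13: { [S → b d n .] }  — reduce
  I14: { [S → . S S Y], [S → . Y], [S → . b d n], [S → . b g n], [S → . g], [S → S . S Y], [S → S S . Y], [Y → . b n g], [Y → . n S] }  — shift
  I15: { [S → S S Y .], [S → Y .] }  — 2 reduces

I15 contains complete items [S → S S Y .], [S → Y .] — reduce-reduce conflict.

Answer: Yes — I15: [S → S S Y .] vs [S → Y .]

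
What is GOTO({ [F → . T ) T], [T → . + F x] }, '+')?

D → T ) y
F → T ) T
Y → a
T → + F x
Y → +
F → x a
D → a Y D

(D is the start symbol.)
{ [F → . T ) T], [F → . x a], [T → + . F x], [T → . + F x] }

GOTO(I, '+') = CLOSURE({ [A → αX.β] : [A → α.Xβ] ∈ I, X = '+' })

Items with dot before '+', with the dot advanced:
  [T → . + F x] → [T → + . F x]
Closure of the advanced items:
  [T → + . F x] has the dot before F: add [F → . T ) T], [F → . x a]
  [F → . T ) T] has the dot before T: add [T → . + F x]

GOTO = { [F → . T ) T], [F → . x a], [T → + . F x], [T → . + F x] }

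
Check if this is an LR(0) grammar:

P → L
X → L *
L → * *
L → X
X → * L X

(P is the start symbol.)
Augment with P' → P and build the canonical LR(0) collection (I0 = CLOSURE({[P' → . P]}), then GOTO on every symbol after a dot until no new states appear). It has 11 states:
  I0: { [L → . * *], [L → . X], [P → . L], [P' → . P], [X → . * L X], [X → . L *] }  — shift
  I1: { [L → * . *], [L → . * *], [L → . X], [X → * . L X], [X → . * L X], [X → . L *] }  — shift
  I2: { [P → L .], [X → L . *] }  — shift, reduce
  I3: { [P' → P .] }  — accept
  I4: { [L → X .] }  — reduce
  I5: { [X → L * .] }  — reduce
  I6: { [L → * * .], [L → * . *], [L → . * *], [L → . X], [X → * . L X], [X → . * L X], [X → . L *] }  — shift, reduce
  I7: { [L → . * *], [L → . X], [X → * L . X], [X → . * L X], [X → . L *], [X → L . *] }  — shift
  I8: { [L → * . *], [L → . * *], [L → . X], [X → * . L X], [X → . * L X], [X → . L *], [X → L * .] }  — shift, reduce
  I9: { [X → L . *] }  — shift
  I10: { [L → X .], [X → * L X .] }  — 2 reduces

Conflict in state I2:
  Shift-reduce conflict between [P → L .] and [X → L . *]
So the grammar is NOT LR(0).

Answer: No. Shift-reduce conflict between [P → L .] and [X → L . *]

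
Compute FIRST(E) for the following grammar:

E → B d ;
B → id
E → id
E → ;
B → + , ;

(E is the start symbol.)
FIRST sets of the other non-terminals involved (by the same procedure, iterated to a fixed point):
  FIRST(B) = { '+', 'id' }

From E → B d ;:
  - B is a non-terminal: add FIRST(B) \ {ε} = { '+', 'id' }
    B is not nullable, so stop
From E → id:
  - id is a terminal: add 'id' and stop
From E → ;:
  - ';' is a terminal: add ';' and stop

Collecting: FIRST(E) = { '+', ';', 'id' }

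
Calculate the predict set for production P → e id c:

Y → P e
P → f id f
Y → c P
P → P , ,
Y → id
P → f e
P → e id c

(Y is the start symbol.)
{ 'e' }

PREDICT(P → e id c) = (FIRST(RHS) \ {ε}) ∪ (FOLLOW(P) if ε ∈ FIRST(RHS), i.e. RHS ⇒* ε)
FIRST(e id c) = { 'e' }
ε ∉ FIRST(e id c), so FOLLOW(P) is not added.
PREDICT(P → e id c) = { 'e' }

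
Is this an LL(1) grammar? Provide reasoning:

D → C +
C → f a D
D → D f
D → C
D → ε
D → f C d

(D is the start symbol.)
Relevant sets:
  FIRST(C) = { 'f' }
  FIRST(D) = { 'f', ε }
  FOLLOW(D) = { $, '+', 'd', 'f' }

For D:
  PREDICT(D → C '+') = { 'f' }
  PREDICT(D → D f) = { 'f' }
  PREDICT(D → C) = { 'f' }
  PREDICT(D → ε) = { $, '+', 'd', 'f' }
  PREDICT(D → f C d) = { 'f' }
C has a single production, so nothing to check there.

Conflict found: Predict set conflict for D: { 'f' }
The grammar is NOT LL(1).

Answer: No. Predict set conflict for D: { 'f' }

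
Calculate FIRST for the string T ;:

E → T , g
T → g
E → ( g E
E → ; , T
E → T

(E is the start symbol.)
{ 'g' }

FIRST sets of the non-terminals involved (from the grammar, by fixed-point iteration):
  FIRST(T) = { 'g' }

To compute FIRST(T ;), process the symbols left to right:
Symbol T is a non-terminal. Add FIRST(T) \ {ε} = { 'g' }
T is not nullable (ε ∉ FIRST(T)), so stop here.
FIRST(T ;) = { 'g' }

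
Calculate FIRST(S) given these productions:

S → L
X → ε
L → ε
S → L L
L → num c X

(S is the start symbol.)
To compute FIRST(S), examine every production with S on the left-hand side, reading each right-hand side left to right until a non-nullable symbol is reached.

FIRST sets of the other non-terminals involved (by the same procedure, iterated to a fixed point):
  FIRST(L) = { 'num', ε }

From S → L:
  - L is a non-terminal: add FIRST(L) \ {ε} = { 'num' }
    L is nullable and nothing follows, so the whole right-hand side can vanish: ε ∈ FIRST(S)
From S → L L:
  - L is a non-terminal: add FIRST(L) \ {ε} = { 'num' }
    L is nullable, so continue to the next symbol
  - L is a non-terminal: add FIRST(L) \ {ε} = { 'num' }
    L is nullable and nothing follows, so the whole right-hand side can vanish: ε ∈ FIRST(S)

Collecting: FIRST(S) = { 'num', ε }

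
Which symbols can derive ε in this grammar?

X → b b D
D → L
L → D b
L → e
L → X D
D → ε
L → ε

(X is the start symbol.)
{ 'D', 'L' }

A non-terminal is nullable if it can derive ε (the empty string): either it has an ε-production, or it has a production whose right-hand side consists entirely of nullable non-terminals.

ε-productions: D → ε, L → ε
So D, L are immediately nullable.
No further non-terminal can be added: every production for the remaining non-terminals contains a terminal or a non-nullable non-terminal.
Nullable = { 'D', 'L' }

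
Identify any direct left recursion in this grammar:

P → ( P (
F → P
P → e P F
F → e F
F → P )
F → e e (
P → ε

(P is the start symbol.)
No direct left recursion

P → ( P (: starts with '('
F → P: starts with P
P → e P F: starts with e
F → e F: starts with e
F → P ): starts with P
F → e e (: starts with e
P → ε: starts with ε

No direct left recursion found.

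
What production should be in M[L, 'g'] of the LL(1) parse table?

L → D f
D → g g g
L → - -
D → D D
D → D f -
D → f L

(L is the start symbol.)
L → D f

To find M[L, 'g'], we find productions for L where 'g' is in the predict set (PREDICT(N → α) = (FIRST(α) \ {ε}) ∪ (FOLLOW(N) if α ⇒* ε)).

Relevant sets:
  FIRST(D) = { 'f', 'g' }

L → D f: PREDICT = { 'f', 'g' }
  'g' is in predict set, so this production goes in M[L, 'g']
L → - -: PREDICT = { '-' }

M[L, 'g'] = L → D f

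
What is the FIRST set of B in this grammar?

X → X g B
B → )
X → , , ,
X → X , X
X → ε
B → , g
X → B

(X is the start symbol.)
To compute FIRST(B), examine every production with B on the left-hand side, reading each right-hand side left to right until a non-nullable symbol is reached.

From B → ):
  - ')' is a terminal: add ')' and stop
From B → , g:
  - ',' is a terminal: add ',' and stop

Collecting: FIRST(B) = { ')', ',' }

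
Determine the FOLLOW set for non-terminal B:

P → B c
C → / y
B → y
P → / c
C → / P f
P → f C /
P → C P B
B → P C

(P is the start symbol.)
To compute FOLLOW(B), find every occurrence of B on a right-hand side N → α B β: add FIRST(β) \ {ε}, and if β is empty or nullable also add FOLLOW(N). Iterate to a fixed point.

In P → B c: B is followed by c, add FIRST(c) \ {ε} = { 'c' }
In P → C P B: B is at the end, add FOLLOW(P)

The FOLLOW sets referred to above (computed the same way, to a fixed point):
  FOLLOW(P) = { $, '/', 'f', 'y' }

Taking the union: FOLLOW(B) = { $, '/', 'c', 'f', 'y' }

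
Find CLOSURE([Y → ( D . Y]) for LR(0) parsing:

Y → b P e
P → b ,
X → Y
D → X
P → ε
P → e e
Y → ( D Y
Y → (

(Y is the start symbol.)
To compute CLOSURE, for each item [A → α.Bβ] where B is a non-terminal, add [B → .γ] for all productions B → γ; repeat for the newly added items until nothing changes.

Start with: [Y → ( D . Y]
  [Y → ( D . Y] has the dot before Y: add [Y → . b P e], [Y → . ( D Y], [Y → . (]
No further items can be added.

CLOSURE = { [Y → ( D . Y], [Y → . ( D Y], [Y → . (], [Y → . b P e] }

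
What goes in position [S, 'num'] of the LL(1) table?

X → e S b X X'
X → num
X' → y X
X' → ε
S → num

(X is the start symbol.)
S → num

To find M[S, 'num'], we find productions for S where 'num' is in the predict set (PREDICT(N → α) = (FIRST(α) \ {ε}) ∪ (FOLLOW(N) if α ⇒* ε)).

S → num: PREDICT = { 'num' }
  'num' is in predict set, so this production goes in M[S, 'num']

M[S, 'num'] = S → num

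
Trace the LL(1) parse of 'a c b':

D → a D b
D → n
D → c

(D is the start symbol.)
LL(1) parsing maintains a stack (initially the start symbol over $) and the input. At each step: if the stack top is a terminal, match it against the current input token; if it is a non-terminal N, replace it with the RHS of M[N, lookahead] (the unique production whose predict set contains the lookahead).

Stack is shown with the top on the left.

Stack    Input    Action
------------------------
D $      a c b $  output D → a D b
a D b $  a c b $  match 'a'
D b $    c b $    output D → c
c b $    c b $    match 'c'
b $      b $      match 'b'
$        $        accept

The string is accepted.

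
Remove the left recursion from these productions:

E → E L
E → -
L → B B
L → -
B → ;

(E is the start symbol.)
E is directly left-recursive. The standard transformation for
  A → A α₁ | ... | A α_m | β₁ | ... | β_n
is
  A  → β₁ A' | ... | β_n A'
  A' → α₁ A' | ... | α_m A' | ε

E → - becomes E → - E'
E → E L becomes E' → L E'
Add E' → ε

Productions for other non-terminals are unchanged:
  L → B B
  L → -
  B → ;

Resulting grammar:
E → - E'
E' → L E'
E' → ε
L → B B
L → -
B → ;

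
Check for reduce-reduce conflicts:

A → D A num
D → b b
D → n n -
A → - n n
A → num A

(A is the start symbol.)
Augment with A' → A and build the canonical LR(0) collection (I0 = CLOSURE({[A' → . A]}), then GOTO on every symbol after a dot until no new states appear). It has 15 states:
  I0: { [A → . - n n], [A → . D A num], [A → . num A], [A' → . A], [D → . b b], [D → . n n -] }  — shift
  I1: { [A → - . n n] }  — shift
  I2: { [A' → A .] }  — accept
  I3: { [A → . - n n], [A → . D A num], [A → . num A], [A → D . A num], [D → . b b], [D → . n n -] }  — shift
  I4: { [D → b . b] }  — shift
  I5: { [D → n . n -] }  — shift
  I6: { [A → . - n n], [A → . D A num], [A → . num A], [A → num . A], [D → . b b], [D → . n n -] }  — shift
  I7: { [A → num A .] }  — reduce
  I8: { [D → n n . -] }  — shift
  I9: { [D → n n - .] }  — reduce
  I10: { [D → b b .] }  — reduce
  I11: { [A → D A . num] }  — shift
  I12: { [A → D A num .] }  — reduce
  I13: { [A → - n . n] }  — shift
  I14: { [A → - n n .] }  — reduce

No state contains more than one complete item.

Answer: No reduce-reduce conflicts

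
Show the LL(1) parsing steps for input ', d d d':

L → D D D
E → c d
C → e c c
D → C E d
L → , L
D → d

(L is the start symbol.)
Stack is shown with the top on the left.

Stack    Input      Action
--------------------------
L $      , d d d $  output L → , L
, L $    , d d d $  match ','
L $      d d d $    output L → D D D
D D D $  d d d $    output D → d
d D D $  d d d $    match 'd'
D D $    d d $      output D → d
d D $    d d $      match 'd'
D $      d $        output D → d
d $      d $        match 'd'
$        $          accept

The string is accepted.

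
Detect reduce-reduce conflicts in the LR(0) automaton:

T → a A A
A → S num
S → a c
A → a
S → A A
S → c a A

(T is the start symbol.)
A reduce-reduce conflict occurs when an LR(0) state has two complete items [A → α .] and [B → β .] — both call for a reduction, and with no lookahead the parser cannot choose between them.

Augment with T' → T and build the canonical LR(0) collection (I0 = CLOSURE({[T' → . T]}), then GOTO on every symbol after a dot until no new states appear). It has 13 states:
  I0: { [T → . a A A], [T' → . T] }  — shift
  I1: { [T' → T .] }  — accept
  I2: { [A → . S num], [A → . a], [S → . A A], [S → . a c], [S → . c a A], [T → a . A A] }  — shift
  I3: { [A → . S num], [A → . a], [S → . A A], [S → . a c], [S → . c a A], [S → A . A], [T → a A . A] }  — shift
  I4: { [A → S . num] }  — shift
  I5: { [A → a .], [S → a . c] }  — shift, reduce
  I6: { [S → c . a A] }  — shift
  I7: { [A → . S num], [A → . a], [S → . A A], [S → . a c], [S → . c a A], [S → c a . A] }  — shift
  I8: { [A → . S num], [A → . a], [S → . A A], [S → . a c], [S → . c a A], [S → A . A], [S → c a A .] }  — shift, reduce
  I9: { [A → . S num], [A → . a], [S → . A A], [S → . a c], [S → . c a A], [S → A . A], [S → A A .] }  — shift, reduce
  I10: { [S → a c .] }  — reduce
  I11: { [A → S num .] }  — reduce
  I12: { [A → . S num], [A → . a], [S → . A A], [S → . a c], [S → . c a A], [S → A . A], [S → A A .], [T → a A A .] }  — shift, 2 reduces

I12 contains complete items [S → A A .], [T → a A A .] — reduce-reduce conflict.

Answer: Yes — I12: [S → A A .] vs [T → a A A .]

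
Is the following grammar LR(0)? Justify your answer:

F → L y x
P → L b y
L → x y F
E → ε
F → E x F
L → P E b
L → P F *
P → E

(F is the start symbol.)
No. Shift-reduce conflict between [E → .] and [L → . x y F]

A grammar is LR(0) if no state in the canonical LR(0) collection has:
  - both a shift item (dot before a terminal) and a complete item (shift-reduce conflict), or
  - two or more complete items (reduce-reduce conflict; the accept item [F' → F .] counts as a complete item here).

Augment with F' → F and build the canonical LR(0) collection (I0 = CLOSURE({[F' → . F]}), then GOTO on every symbol after a dot until no new states appear). It has 18 states:
  I0: { [E → .], [F → . E x F], [F → . L y x], [F' → . F], [L → . P E b], [L → . P F *], [L → . x y F], [P → . E], [P → . L b y] }  — shift, reduce
  I1: { [F → E . x F], [P → E .] }  — shift, reduce
  I2: { [F' → F .] }  — accept
  I3: { [F → L . y x], [P → L . b y] }  — shift
  I4: { [E → .], [F → . E x F], [F → . L y x], [L → . P E b], [L → . P F *], [L → . x y F], [L → P . E b], [L → P . F *], [P → . E], [P → . L b y] }  — shift, reduce
  I5: { [L → x . y F] }  — shift
  I6: { [E → .], [F → . E x F], [F → . L y x], [L → . P E b], [L → . P F *], [L → . x y F], [L → x y . F], [P → . E], [P → . L b y] }  — shift, reduce
  I7: { [L → x y F .] }  — reduce
  I8: { [F → E . x F], [L → P E . b], [P → E .] }  — shift, reduce
  I9: { [L → P F . *] }  — shift
  I10: { [L → P F * .] }  — reduce
  I11: { [L → P E b .] }  — reduce
  I12: { [E → .], [F → . E x F], [F → . L y x], [F → E x . F], [L → . P E b], [L → . P F *], [L → . x y F], [P → . E], [P → . L b y] }  — shift, reduce
  I13: { [F → E x F .] }  — reduce
  I14: { [P → L b . y] }  — shift
  I15: { [F → L y . x] }  — shift
  I16: { [F → L y x .] }  — reduce
  I17: { [P → L b y .] }  — reduce

Conflict in state I0:
  Shift-reduce conflict between [E → .] and [L → . x y F]
So the grammar is NOT LR(0).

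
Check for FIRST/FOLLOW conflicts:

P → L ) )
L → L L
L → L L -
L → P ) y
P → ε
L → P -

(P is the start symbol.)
Yes. P → L ')' ')' with FOLLOW(P) on { ')', '-' }

Nullable non-terminals: P.
FIRST sets used below: FIRST(L) = { ')', '-' }

P: nullable alternative(s) P → ε; FOLLOW(P) = { $, ')', '-' }
  P → L ) ): FIRST \ {ε} = { ')', '-' } — overlaps FOLLOW(P) on { ')', '-' }: CONFLICT
  P → ε: FIRST \ {ε} = { } — this is the only nullable alternative, skip

L has no nullable alternative, so no FIRST/FOLLOW check is needed there.

So the grammar has 1 FIRST/FOLLOW conflict (marked CONFLICT above).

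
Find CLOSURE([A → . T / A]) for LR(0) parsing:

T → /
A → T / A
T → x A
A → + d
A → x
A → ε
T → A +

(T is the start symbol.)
{ [A → . + d], [A → . T / A], [A → . x], [A → .], [T → . /], [T → . A +], [T → . x A] }

Start with: [A → . T / A]
  [A → . T / A] has the dot before T: add [T → . /], [T → . x A], [T → . A +]
  [T → . A +] has the dot before A: add [A → . + d], [A → . x], [A → .]
No further items can be added.

CLOSURE = { [A → . + d], [A → . T / A], [A → . x], [A → .], [T → . /], [T → . A +], [T → . x A] }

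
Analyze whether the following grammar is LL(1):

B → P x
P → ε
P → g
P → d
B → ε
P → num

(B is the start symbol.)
Relevant sets:
  FIRST(P) = { 'd', 'g', 'num', ε }
  FOLLOW(B) = { $ }
  FOLLOW(P) = { 'x' }

For B:
  PREDICT(B → P x) = { 'd', 'g', 'num', 'x' }
  PREDICT(B → ε) = { $ }
For P:
  PREDICT(P → ε) = { 'x' }
  PREDICT(P → g) = { 'g' }
  PREDICT(P → d) = { 'd' }
  PREDICT(P → num) = { 'num' }

All predict sets are disjoint. The grammar IS LL(1).

Answer: Yes, the grammar is LL(1).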